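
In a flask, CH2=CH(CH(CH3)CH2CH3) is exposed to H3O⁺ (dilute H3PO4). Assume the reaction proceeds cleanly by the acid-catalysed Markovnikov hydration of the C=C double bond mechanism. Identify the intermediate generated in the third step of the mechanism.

Step 1: Protonation of the alkene by H3O⁺: the π bond acts as the nucleophile and picks up H⁺, giving the more stable (Markovnikov) secondary carbocation. H2O is released.
Step 2: Carbocation rearrangement: a 1,2-hydride shift from the adjacent sec-butyl carbon converts the initially-formed secondary cation into the more stable tertiary cation.
Step 3: A lone pair on the oxygen of H2O attacks the carbocation, forming a C–O bond and an oxonium ion (a protonated alcohol).
After step 3 the species present is an oxonium ion.

oxonium ion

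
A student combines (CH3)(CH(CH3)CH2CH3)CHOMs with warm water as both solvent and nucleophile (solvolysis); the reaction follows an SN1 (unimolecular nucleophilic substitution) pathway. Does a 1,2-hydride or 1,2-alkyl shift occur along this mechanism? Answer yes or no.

The first-formed carbocation is secondary.
The adjacent sec-butyl carbon already bears 2 other carbon substituents and has a hydrogen to migrate; after a 1,2-hydride shift from that carbon the positive charge sits on a tertiary centre.
Tertiary is more stable than secondary, so the shift occurs.

yes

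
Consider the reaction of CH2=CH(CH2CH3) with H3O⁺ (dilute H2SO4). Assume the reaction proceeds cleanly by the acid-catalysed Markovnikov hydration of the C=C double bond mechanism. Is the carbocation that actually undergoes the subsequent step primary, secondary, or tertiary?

Step 1: The π electrons of the C=C bond attack a proton of H3O⁺; Markovnikov addition places the new C–H on the less-substituted alkene carbon, so the positive charge ends up on the more-substituted carbon — a secondary carbocation. H2O is released.
No single 1,2-shift to an adjacent carbon would give a more-substituted cation, so no rearrangement occurs.

secondary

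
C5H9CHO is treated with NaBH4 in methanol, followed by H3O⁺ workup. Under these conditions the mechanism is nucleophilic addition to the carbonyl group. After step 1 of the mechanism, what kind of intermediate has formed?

tetrahedral alkoxide intermediate

Step 1: H⁻ (delivered from BH4⁻) attacks the sp² carbonyl carbon; the C=O π bond breaks and the electrons end up as a lone pair on the alkoxide oxygen of the tetrahedral intermediate.
After step 1 the species present is a tetrahedral alkoxide intermediate.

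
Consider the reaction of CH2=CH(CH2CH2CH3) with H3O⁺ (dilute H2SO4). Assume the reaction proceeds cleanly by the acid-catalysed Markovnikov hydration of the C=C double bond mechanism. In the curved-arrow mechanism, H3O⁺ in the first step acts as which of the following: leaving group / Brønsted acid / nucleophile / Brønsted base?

Brønsted acid

Step 1: The π electrons of the C=C bond attack a proton of H3O⁺; Markovnikov addition places the new C–H on the less-substituted alkene carbon, so the positive charge ends up on the more-substituted carbon — a secondary carbocation. H2O is released.
H3O⁺ in the first step donates a proton in a proton-transfer step — a Brønsted acid.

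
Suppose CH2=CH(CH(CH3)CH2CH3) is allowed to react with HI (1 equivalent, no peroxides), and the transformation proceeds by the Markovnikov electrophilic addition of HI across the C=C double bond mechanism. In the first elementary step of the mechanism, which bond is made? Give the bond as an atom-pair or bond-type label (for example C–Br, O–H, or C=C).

C–H

Step 1: Protonation of the alkene by HI: the π bond acts as the nucleophile and picks up H⁺, giving the more stable (Markovnikov) secondary carbocation. The H–I bond breaks heterolytically, releasing I⁻.
The bond formed in this step is the C–H bond.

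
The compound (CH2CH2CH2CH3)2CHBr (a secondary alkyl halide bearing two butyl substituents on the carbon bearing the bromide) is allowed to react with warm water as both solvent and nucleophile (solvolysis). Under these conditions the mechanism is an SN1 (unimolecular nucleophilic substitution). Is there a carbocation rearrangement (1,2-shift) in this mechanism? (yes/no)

The first-formed carbocation is secondary.
No single 1,2-shift to an adjacent carbon would produce a more-substituted cation than the one already present, so no rearrangement occurs.

no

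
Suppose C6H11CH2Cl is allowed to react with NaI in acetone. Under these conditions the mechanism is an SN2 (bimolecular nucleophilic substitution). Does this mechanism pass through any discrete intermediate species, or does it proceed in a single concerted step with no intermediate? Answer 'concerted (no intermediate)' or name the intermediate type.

concerted (no intermediate)

The iodide nucleophile donates a lone pair from I to the α-carbon in a backside attack; simultaneously the C–Cl σ-bond breaks and both of its electrons leave with Cl⁻. One concerted step with inversion of configuration.
All bond changes occur in one transition state; no discrete intermediate is formed.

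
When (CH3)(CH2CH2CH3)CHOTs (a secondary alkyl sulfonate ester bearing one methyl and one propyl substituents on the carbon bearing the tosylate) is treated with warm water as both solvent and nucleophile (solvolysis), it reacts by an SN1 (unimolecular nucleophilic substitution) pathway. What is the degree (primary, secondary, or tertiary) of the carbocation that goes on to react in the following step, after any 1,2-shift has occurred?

secondary

Step 1: The C–O bond breaks with both electrons going to the tosylate; TsO⁻ leaves and a secondary carbocation remains.
No single 1,2-shift to an adjacent carbon would give a more-substituted cation, so no rearrangement occurs.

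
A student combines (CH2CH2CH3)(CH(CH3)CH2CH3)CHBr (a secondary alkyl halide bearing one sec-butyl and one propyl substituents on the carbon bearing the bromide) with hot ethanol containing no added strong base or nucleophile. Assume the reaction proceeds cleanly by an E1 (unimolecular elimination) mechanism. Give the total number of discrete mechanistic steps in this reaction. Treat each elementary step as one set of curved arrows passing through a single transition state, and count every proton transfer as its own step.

3

Step 1: The C–Br bond breaks with both electrons going to the bromide; Br⁻ leaves and a secondary carbocation remains.
Step 2: A hydride (H with its bonding pair) migrates from the adjacent sec-butyl carbon to the cationic centre — a 1,2-hydride shift — upgrading the secondary cation to a tertiary one.
Step 3: Loss of a β-proton to an ethanol molecule of the solvent: the C–H bonding pair collapses toward the cationic carbon to form the C=C π bond, yielding the alkene.
Total: 3 elementary steps.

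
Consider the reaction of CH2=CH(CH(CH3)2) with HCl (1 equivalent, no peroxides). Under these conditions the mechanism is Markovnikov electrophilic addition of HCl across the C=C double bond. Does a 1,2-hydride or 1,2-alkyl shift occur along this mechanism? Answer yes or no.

yes

The first-formed carbocation is secondary.
The adjacent isopropyl carbon already bears 2 other carbon substituents and has a hydrogen to migrate; after a 1,2-hydride shift from that carbon the positive charge sits on a tertiary centre.
Tertiary is more stable than secondary, so the shift occurs.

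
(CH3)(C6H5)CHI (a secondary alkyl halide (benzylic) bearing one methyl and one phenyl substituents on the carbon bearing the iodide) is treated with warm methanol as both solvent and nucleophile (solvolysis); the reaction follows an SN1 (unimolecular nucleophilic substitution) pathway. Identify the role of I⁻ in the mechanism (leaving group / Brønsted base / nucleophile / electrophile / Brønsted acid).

leaving group

Step 1: The C–I bond breaks with both electrons going to the iodide; I⁻ leaves and a secondary carbocation remains.
I⁻ departs with both electrons of the breaking σ-bond — that is the definition of a leaving group.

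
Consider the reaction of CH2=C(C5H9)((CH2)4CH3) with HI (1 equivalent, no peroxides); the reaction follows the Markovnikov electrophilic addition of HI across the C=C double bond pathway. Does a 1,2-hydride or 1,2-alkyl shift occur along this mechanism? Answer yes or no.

The first-formed carbocation is tertiary.
No single 1,2-shift to an adjacent carbon would produce a more-substituted cation than the one already present, so no rearrangement occurs.

no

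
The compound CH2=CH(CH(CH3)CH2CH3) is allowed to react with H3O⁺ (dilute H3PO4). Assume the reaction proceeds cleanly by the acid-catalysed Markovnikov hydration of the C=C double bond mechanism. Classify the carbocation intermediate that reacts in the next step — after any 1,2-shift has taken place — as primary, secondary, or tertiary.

Step 1: Protonation of the alkene by H3O⁺: the π bond acts as the nucleophile and picks up H⁺, giving the more stable (Markovnikov) secondary carbocation. H2O is released.
Step 2: A 1,2-hydride shift from the adjacent sec-butyl carbon moves the positive charge from the secondary centre to an adjacent carbon, generating a more stable tertiary carbocation.
The cation rearranges from secondary to tertiary via a 1,2-hydride shift from the adjacent sec-butyl carbon; the tertiary cation is what reacts next.

tertiary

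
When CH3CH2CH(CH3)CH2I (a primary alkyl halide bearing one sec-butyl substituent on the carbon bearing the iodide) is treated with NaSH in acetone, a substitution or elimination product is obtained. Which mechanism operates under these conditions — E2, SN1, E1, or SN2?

Conditions: a primary substrate with a strong nucleophile in the polar aprotic solvent acetone.
These conditions are the textbook signature of the SN2 pathway.
An unhindered substrate with a strong nucleophile in a polar aprotic solvent favours one-step backside displacement.

SN2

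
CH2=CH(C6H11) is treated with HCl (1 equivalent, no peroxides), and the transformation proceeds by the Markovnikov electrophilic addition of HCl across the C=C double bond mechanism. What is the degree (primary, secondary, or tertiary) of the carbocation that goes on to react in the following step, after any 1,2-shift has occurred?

tertiary

Step 1: Protonation of the alkene by HCl: the π bond acts as the nucleophile and picks up H⁺, giving the more stable (Markovnikov) secondary carbocation. The H–Cl bond breaks heterolytically, releasing Cl⁻.
Step 2: A 1,2-hydride shift from the adjacent cyclohexyl carbon moves the positive charge from the secondary centre to an adjacent carbon, generating a more stable tertiary carbocation.
The cation rearranges from secondary to tertiary via a 1,2-hydride shift from the adjacent cyclohexyl carbon; the tertiary cation is what reacts next.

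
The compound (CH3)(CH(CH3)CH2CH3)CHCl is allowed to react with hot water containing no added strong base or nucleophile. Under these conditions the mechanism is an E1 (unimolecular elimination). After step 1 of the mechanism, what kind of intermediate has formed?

Step 1: Rate-determining heterolysis of the C–Cl bond gives Cl⁻ and a secondary carbocation.
After step 1 the species present is a secondary carbocation.

secondary carbocation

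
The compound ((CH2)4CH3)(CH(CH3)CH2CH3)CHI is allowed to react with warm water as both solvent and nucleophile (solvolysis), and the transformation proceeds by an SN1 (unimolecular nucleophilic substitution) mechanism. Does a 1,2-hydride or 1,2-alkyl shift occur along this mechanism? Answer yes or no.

The first-formed carbocation is secondary.
The adjacent sec-butyl carbon already bears 2 other carbon substituents and has a hydrogen to migrate; after a 1,2-hydride shift from that carbon the positive charge sits on a tertiary centre.
Tertiary is more stable than secondary, so the shift occurs.

yes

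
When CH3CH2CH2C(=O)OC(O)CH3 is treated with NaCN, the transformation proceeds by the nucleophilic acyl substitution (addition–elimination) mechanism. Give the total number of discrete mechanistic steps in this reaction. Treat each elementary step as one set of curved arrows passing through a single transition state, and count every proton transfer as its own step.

2

Step 1: A lone pair on the C of CN⁻ attacks the electrophilic acyl carbon; the π(C=O) electrons move onto oxygen, giving a tetrahedral intermediate.
Step 2: Elimination step: re-formation of the carbonyl π bond drives out CH3CO2⁻, giving the new acyl compound.
Total: 2 elementary steps.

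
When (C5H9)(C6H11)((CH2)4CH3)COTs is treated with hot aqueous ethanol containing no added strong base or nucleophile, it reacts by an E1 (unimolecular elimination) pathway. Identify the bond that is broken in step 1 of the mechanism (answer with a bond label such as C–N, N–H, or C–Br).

C–O

Step 1: Ionisation: the C–O σ-bond cleaves heterolytically; both bonding electrons depart with TsO⁻, leaving a tertiary carbocation at the α-carbon.
The bond broken in this step is the C–O bond.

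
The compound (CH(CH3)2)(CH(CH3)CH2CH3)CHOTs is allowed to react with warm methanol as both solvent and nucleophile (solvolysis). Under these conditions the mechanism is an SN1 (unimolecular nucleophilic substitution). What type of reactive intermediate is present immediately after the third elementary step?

Step 1: Ionisation: the C–O σ-bond cleaves heterolytically; both bonding electrons depart with TsO⁻, leaving a secondary carbocation at the α-carbon.
Step 2: Carbocation rearrangement: a 1,2-hydride shift from the adjacent isopropyl carbon converts the initially-formed secondary cation into the more stable tertiary cation.
Step 3: CH3OH donates an oxygen lone pair into the empty p orbital of the cation, giving a protonated ether (an oxonium ion).
After step 3 the species present is an oxonium ion.

oxonium ion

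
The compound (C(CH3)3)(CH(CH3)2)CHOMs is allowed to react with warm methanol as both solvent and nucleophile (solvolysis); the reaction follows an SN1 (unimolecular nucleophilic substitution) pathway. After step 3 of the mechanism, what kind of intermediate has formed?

oxonium ion

Step 1: Rate-determining heterolysis of the C–O bond gives MsO⁻ and a secondary carbocation.
Step 2: A 1,2-hydride shift from the adjacent isopropyl carbon moves the positive charge from the secondary centre to an adjacent carbon, generating a more stable tertiary carbocation.
Step 3: Nucleophilic capture: the oxygen of CH3OH bonds to the cationic carbon, producing an oxonium-ion intermediate.
After step 3 the species present is an oxonium ion.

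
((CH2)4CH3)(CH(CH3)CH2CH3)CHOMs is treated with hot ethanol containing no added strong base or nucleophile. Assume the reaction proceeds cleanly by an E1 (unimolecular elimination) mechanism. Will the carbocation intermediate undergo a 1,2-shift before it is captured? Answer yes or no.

yes

The first-formed carbocation is secondary.
The adjacent sec-butyl carbon already bears 2 other carbon substituents and has a hydrogen to migrate; after a 1,2-hydride shift from that carbon the positive charge sits on a tertiary centre.
Tertiary is more stable than secondary, so the shift occurs.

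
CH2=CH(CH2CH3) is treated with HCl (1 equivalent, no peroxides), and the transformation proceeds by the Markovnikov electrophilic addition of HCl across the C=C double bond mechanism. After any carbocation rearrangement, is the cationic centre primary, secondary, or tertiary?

secondary

Step 1: Protonation of the alkene by HCl: the π bond acts as the nucleophile and picks up H⁺, giving the more stable (Markovnikov) secondary carbocation. The H–Cl bond breaks heterolytically, releasing Cl⁻.
No single 1,2-shift to an adjacent carbon would give a more-substituted cation, so no rearrangement occurs.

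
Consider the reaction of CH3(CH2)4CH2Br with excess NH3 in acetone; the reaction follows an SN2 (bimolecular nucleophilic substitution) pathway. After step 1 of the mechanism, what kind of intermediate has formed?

ammonium ion

Step 1: A lone pair on the N of NH3 attacks the α-carbon from the back side while the C–Br bond breaks; both bonding electrons leave with Br⁻. The product of this concerted step is an alkylammonium ion.
After step 1 the species present is an ammonium ion.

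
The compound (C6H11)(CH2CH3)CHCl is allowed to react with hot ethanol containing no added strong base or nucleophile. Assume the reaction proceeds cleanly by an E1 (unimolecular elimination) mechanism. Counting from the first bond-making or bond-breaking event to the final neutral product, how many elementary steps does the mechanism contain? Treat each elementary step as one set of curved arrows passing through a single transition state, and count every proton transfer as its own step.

3

Step 1: Ionisation: the C–Cl σ-bond cleaves heterolytically; both bonding electrons depart with Cl⁻, leaving a secondary carbocation at the α-carbon.
Step 2: Carbocation rearrangement: a 1,2-hydride shift from the adjacent cyclohexyl carbon converts the initially-formed secondary cation into the more stable tertiary cation.
Step 3: An ethanol molecule (solvent) deprotonates a β-carbon; as the C–H bond breaks, those electrons form the new alkene π bond.
Total: 3 elementary steps.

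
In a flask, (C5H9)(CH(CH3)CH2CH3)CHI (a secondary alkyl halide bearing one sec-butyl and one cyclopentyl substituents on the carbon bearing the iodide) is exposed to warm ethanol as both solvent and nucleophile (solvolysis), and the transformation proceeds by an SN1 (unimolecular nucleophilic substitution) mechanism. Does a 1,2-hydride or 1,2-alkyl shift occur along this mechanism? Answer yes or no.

yes

The first-formed carbocation is secondary.
The adjacent sec-butyl carbon already bears 2 other carbon substituents and has a hydrogen to migrate; after a 1,2-hydride shift from that carbon the positive charge sits on a tertiary centre.
Tertiary is more stable than secondary, so the shift occurs.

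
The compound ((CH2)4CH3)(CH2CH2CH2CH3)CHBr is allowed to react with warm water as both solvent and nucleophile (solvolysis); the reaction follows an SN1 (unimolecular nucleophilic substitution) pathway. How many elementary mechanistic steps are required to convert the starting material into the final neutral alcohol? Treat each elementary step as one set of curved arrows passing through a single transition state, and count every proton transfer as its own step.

Step 1: Unassisted departure of Br⁻ (taking the C–Br bonding pair) generates a secondary carbocation.
(No 1,2-shift: no single shift to an adjacent carbon would give a more stable cation.)
Step 2: A lone pair on the oxygen of H2O attacks the carbocation, forming a new C–O σ-bond and an oxonium ion.
Step 3: A second solvent molecule removes the proton on oxygen, giving the neutral alcohol product.
Total: 3 elementary steps.

3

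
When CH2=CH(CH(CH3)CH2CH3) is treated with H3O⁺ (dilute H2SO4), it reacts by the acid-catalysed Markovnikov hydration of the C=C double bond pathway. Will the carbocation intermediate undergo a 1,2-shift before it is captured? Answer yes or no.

yes

The first-formed carbocation is secondary.
The adjacent sec-butyl carbon already bears 2 other carbon substituents and has a hydrogen to migrate; after a 1,2-hydride shift from that carbon the positive charge sits on a tertiary centre.
Tertiary is more stable than secondary, so the shift occurs.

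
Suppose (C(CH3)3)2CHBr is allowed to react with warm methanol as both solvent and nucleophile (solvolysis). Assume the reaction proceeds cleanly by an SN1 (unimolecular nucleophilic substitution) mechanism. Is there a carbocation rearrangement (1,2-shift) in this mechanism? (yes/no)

yes

The first-formed carbocation is secondary.
The adjacent tert-butyl carbon has no hydrogen but bears methyl groups; migration of one methyl with its bonding pair (a 1,2-methyl shift) places the charge on a tertiary centre.
Tertiary is more stable than secondary, so the shift occurs.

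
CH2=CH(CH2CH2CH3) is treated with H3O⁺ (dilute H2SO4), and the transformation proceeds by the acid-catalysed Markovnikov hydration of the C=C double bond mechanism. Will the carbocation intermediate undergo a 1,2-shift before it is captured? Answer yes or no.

no

The first-formed carbocation is secondary.
No single 1,2-shift to an adjacent carbon would produce a more-substituted cation than the one already present, so no rearrangement occurs.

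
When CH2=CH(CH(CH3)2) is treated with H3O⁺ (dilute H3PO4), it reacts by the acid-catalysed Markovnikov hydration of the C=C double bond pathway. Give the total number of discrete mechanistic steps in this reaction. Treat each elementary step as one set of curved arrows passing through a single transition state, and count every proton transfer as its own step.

4

Step 1: Protonation of the alkene by H3O⁺: the π bond acts as the nucleophile and picks up H⁺, giving the more stable (Markovnikov) secondary carbocation. H2O is released.
Step 2: Carbocation rearrangement: a 1,2-hydride shift from the adjacent isopropyl carbon converts the initially-formed secondary cation into the more stable tertiary cation.
Step 3: A lone pair on the oxygen of H2O attacks the carbocation, forming a C–O bond and an oxonium ion (a protonated alcohol).
Step 4: H2O removes a proton from the oxonium oxygen, regenerating H3O⁺ and giving the neutral alcohol.
Total: 4 elementary steps.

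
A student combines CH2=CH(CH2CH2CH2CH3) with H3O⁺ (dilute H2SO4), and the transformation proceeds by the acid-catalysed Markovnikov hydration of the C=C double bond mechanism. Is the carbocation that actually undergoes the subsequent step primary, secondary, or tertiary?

Step 1: The π electrons of the C=C bond attack a proton of H3O⁺; Markovnikov addition places the new C–H on the less-substituted alkene carbon, so the positive charge ends up on the more-substituted carbon — a secondary carbocation. H2O is released.
No single 1,2-shift to an adjacent carbon would give a more-substituted cation, so no rearrangement occurs.

secondary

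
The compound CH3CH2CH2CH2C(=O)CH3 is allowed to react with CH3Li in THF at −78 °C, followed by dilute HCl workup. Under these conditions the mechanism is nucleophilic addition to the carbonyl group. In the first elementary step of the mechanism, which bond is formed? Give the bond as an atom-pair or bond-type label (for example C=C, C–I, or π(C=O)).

Step 1: A lone pair / filled orbital on the carbanion-like carbon of CH3Li attacks the electrophilic carbonyl carbon; the π(C=O) electrons shift onto oxygen, producing a tetrahedral alkoxide intermediate.
The bond formed in this step is the C–C bond.

C–C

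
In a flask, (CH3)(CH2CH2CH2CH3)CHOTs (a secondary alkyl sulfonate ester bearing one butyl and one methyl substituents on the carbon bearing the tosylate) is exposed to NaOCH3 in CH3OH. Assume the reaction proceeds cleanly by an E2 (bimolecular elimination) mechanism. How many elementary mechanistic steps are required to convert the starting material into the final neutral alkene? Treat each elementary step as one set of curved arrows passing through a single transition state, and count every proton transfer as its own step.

Step 1: The strong base CH3O⁻ removes a β-hydrogen; in the same concerted event the electrons of the breaking C–H bond form the new π(C=C) bond and the C–O σ-bond breaks, expelling TsO⁻. Anti-periplanar geometry; one transition state.
Total: 1 elementary step.

1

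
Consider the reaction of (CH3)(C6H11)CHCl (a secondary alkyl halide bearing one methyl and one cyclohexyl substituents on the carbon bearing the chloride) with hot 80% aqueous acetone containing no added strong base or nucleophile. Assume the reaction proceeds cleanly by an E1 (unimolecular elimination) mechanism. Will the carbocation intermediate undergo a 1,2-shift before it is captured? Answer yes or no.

The first-formed carbocation is secondary.
The adjacent cyclohexyl carbon already bears 2 other carbon substituents and has a hydrogen to migrate; after a 1,2-hydride shift from that carbon the positive charge sits on a tertiary centre.
Tertiary is more stable than secondary, so the shift occurs.

yes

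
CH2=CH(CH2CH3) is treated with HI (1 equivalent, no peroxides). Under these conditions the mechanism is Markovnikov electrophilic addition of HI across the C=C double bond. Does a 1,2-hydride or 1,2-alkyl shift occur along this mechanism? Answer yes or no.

The first-formed carbocation is secondary.
No single 1,2-shift to an adjacent carbon would produce a more-substituted cation than the one already present, so no rearrangement occurs.

no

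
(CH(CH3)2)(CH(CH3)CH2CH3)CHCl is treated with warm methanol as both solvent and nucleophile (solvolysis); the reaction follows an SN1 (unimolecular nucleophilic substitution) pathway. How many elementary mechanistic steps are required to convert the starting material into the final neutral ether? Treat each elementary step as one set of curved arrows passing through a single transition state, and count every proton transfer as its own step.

Step 1: Rate-determining heterolysis of the C–Cl bond gives Cl⁻ and a secondary carbocation.
Step 2: A 1,2-hydride shift from the adjacent sec-butyl carbon moves the positive charge from the secondary centre to an adjacent carbon, generating a more stable tertiary carbocation.
Step 3: Nucleophilic capture: the oxygen of CH3OH bonds to the cationic carbon, producing an oxonium-ion intermediate.
Step 4: A second solvent molecule removes the proton on oxygen, giving the neutral ether product.
Total: 4 elementary steps.

4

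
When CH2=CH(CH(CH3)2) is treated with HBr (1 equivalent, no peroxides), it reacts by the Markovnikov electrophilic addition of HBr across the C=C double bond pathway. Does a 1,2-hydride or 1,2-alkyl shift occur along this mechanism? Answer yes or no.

The first-formed carbocation is secondary.
The adjacent isopropyl carbon already bears 2 other carbon substituents and has a hydrogen to migrate; after a 1,2-hydride shift from that carbon the positive charge sits on a tertiary centre.
Tertiary is more stable than secondary, so the shift occurs.

yes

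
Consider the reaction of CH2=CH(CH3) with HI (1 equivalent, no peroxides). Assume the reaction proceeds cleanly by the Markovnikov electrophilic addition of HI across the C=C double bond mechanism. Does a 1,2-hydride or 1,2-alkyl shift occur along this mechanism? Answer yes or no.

The first-formed carbocation is secondary.
No single 1,2-shift to an adjacent carbon would produce a more-substituted cation than the one already present, so no rearrangement occurs.

no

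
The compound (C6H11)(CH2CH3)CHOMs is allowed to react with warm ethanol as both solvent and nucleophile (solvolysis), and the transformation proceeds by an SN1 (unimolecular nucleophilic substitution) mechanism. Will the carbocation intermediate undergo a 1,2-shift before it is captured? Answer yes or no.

yes

The first-formed carbocation is secondary.
The adjacent cyclohexyl carbon already bears 2 other carbon substituents and has a hydrogen to migrate; after a 1,2-hydride shift from that carbon the positive charge sits on a tertiary centre.
Tertiary is more stable than secondary, so the shift occurs.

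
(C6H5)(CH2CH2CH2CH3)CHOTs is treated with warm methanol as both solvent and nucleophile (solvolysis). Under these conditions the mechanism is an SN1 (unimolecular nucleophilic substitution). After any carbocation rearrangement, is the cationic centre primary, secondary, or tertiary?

Step 1: Ionisation: the C–O σ-bond cleaves heterolytically; both bonding electrons depart with TsO⁻, leaving a secondary carbocation at the α-carbon.
No single 1,2-shift to an adjacent carbon would give a more-substituted cation, so no rearrangement occurs.

secondary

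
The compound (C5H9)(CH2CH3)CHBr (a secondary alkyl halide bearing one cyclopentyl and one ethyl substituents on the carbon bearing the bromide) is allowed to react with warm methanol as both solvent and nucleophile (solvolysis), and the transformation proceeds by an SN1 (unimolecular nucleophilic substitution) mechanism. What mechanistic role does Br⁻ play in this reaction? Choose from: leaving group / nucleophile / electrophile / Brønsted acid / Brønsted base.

leaving group

Step 1: The C–Br bond breaks with both electrons going to the bromide; Br⁻ leaves and a secondary carbocation remains.
Br⁻ departs with both electrons of the breaking σ-bond — that is the definition of a leaving group.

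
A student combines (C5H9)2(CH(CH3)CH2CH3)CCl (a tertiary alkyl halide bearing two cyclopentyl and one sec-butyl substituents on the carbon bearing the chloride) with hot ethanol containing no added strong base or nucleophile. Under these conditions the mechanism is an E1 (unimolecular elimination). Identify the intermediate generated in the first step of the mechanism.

tertiary carbocation

Step 1: Ionisation: the C–Cl σ-bond cleaves heterolytically; both bonding electrons depart with Cl⁻, leaving a tertiary carbocation at the α-carbon.
After step 1 the species present is a tertiary carbocation.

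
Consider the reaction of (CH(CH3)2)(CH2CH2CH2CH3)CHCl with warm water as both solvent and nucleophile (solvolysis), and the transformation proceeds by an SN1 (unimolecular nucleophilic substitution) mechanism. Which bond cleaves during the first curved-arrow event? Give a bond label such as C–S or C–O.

C–Cl

Step 1: Ionisation: the C–Cl σ-bond cleaves heterolytically; both bonding electrons depart with Cl⁻, leaving a secondary carbocation at the α-carbon.
The bond broken in this step is the C–Cl bond.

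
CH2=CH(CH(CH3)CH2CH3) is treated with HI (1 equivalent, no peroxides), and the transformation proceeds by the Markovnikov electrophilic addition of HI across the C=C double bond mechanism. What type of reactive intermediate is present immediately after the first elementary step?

Step 1: The π electrons of the C=C bond attack a proton of HI; Markovnikov addition places the new C–H on the less-substituted alkene carbon, so the positive charge ends up on the more-substituted carbon — a secondary carbocation. The H–I bond breaks heterolytically, releasing I⁻.
After step 1 the species present is a secondary carbocation.

secondary carbocation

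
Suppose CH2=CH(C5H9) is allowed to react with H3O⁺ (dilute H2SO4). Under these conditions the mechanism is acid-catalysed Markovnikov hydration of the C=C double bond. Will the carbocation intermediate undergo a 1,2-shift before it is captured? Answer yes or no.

yes

The first-formed carbocation is secondary.
The adjacent cyclopentyl carbon already bears 2 other carbon substituents and has a hydrogen to migrate; after a 1,2-hydride shift from that carbon the positive charge sits on a tertiary centre.
Tertiary is more stable than secondary, so the shift occurs.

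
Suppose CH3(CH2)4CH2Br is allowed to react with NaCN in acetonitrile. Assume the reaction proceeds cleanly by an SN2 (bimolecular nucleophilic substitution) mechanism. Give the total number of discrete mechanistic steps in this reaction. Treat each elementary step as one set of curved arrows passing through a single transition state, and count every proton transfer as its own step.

1

Step 1: Backside attack by CN⁻ on the carbon bearing the bromide: the new C–C bond forms as the C–Br bond breaks, with Walden inversion at carbon.
Total: 1 elementary step.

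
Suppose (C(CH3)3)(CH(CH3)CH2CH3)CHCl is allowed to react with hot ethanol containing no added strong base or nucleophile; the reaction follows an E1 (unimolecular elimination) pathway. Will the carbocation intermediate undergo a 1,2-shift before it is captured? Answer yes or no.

The first-formed carbocation is secondary.
The adjacent sec-butyl carbon already bears 2 other carbon substituents and has a hydrogen to migrate; after a 1,2-hydride shift from that carbon the positive charge sits on a tertiary centre.
Tertiary is more stable than secondary, so the shift occurs.

yes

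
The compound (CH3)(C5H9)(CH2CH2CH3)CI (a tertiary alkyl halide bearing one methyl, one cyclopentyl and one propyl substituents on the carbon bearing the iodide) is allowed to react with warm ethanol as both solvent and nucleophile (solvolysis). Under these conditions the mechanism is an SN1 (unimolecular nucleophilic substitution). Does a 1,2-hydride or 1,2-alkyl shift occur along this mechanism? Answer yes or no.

no

The first-formed carbocation is tertiary.
No single 1,2-shift to an adjacent carbon would produce a more-substituted cation than the one already present, so no rearrangement occurs.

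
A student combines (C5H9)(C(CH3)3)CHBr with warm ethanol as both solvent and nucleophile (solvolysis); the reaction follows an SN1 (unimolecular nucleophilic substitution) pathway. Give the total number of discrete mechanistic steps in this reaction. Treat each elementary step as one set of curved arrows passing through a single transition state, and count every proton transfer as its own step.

Step 1: Unassisted departure of Br⁻ (taking the C–Br bonding pair) generates a secondary carbocation.
Step 2: A 1,2-hydride shift from the adjacent cyclopentyl carbon moves the positive charge from the secondary centre to an adjacent carbon, generating a more stable tertiary carbocation.
Step 3: A lone pair on the oxygen of CH3CH2OH attacks the carbocation, forming a new C–O σ-bond and an oxonium ion.
Step 4: Proton transfer from the O–H of the oxonium ion to a solvent molecule delivers the neutral ether.
Total: 4 elementary steps.

4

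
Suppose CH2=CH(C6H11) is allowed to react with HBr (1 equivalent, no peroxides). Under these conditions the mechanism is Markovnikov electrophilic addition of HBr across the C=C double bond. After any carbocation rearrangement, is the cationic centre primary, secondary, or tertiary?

Step 1: The π electrons of the C=C bond attack a proton of HBr; Markovnikov addition places the new C–H on the less-substituted alkene carbon, so the positive charge ends up on the more-substituted carbon — a secondary carbocation. The H–Br bond breaks heterolytically, releasing Br⁻.
Step 2: Carbocation rearrangement: a 1,2-hydride shift from the adjacent cyclohexyl carbon converts the initially-formed secondary cation into the more stable tertiary cation.
The cation rearranges from secondary to tertiary via a 1,2-hydride shift from the adjacent cyclohexyl carbon; the tertiary cation is what reacts next.

tertiary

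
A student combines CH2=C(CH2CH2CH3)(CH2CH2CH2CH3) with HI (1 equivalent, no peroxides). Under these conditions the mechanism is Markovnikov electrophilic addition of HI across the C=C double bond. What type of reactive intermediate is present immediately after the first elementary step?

Step 1: Electrophilic addition begins with the π(C=C) electrons forming a bond to the proton of HI. Following Markovnikov's rule, the resulting cation is tertiary. The H–I bond breaks heterolytically, releasing I⁻.
After step 1 the species present is a tertiary carbocation.

tertiary carbocation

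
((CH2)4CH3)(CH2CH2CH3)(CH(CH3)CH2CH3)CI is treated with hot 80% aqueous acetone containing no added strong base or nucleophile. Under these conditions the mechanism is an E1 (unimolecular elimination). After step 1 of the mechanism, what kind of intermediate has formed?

tertiary carbocation

Step 1: Rate-determining heterolysis of the C–I bond gives I⁻ and a tertiary carbocation.
After step 1 the species present is a tertiary carbocation.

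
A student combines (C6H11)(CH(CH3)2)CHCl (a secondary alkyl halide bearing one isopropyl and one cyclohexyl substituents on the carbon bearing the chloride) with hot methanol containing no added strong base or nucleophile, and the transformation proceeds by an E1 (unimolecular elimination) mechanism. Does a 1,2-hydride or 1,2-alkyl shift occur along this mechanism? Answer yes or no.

The first-formed carbocation is secondary.
The adjacent isopropyl carbon already bears 2 other carbon substituents and has a hydrogen to migrate; after a 1,2-hydride shift from that carbon the positive charge sits on a tertiary centre.
Tertiary is more stable than secondary, so the shift occurs.

yes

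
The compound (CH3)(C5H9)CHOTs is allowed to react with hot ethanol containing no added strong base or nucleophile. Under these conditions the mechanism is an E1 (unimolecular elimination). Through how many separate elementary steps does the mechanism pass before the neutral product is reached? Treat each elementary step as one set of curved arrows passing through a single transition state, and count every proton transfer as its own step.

Step 1: Ionisation: the C–O σ-bond cleaves heterolytically; both bonding electrons depart with TsO⁻, leaving a secondary carbocation at the α-carbon.
Step 2: Carbocation rearrangement: a 1,2-hydride shift from the adjacent cyclopentyl carbon converts the initially-formed secondary cation into the more stable tertiary cation.
Step 3: Loss of a β-proton to an ethanol molecule of the solvent: the C–H bonding pair collapses toward the cationic carbon to form the C=C π bond, yielding the alkene.
Total: 3 elementary steps.

3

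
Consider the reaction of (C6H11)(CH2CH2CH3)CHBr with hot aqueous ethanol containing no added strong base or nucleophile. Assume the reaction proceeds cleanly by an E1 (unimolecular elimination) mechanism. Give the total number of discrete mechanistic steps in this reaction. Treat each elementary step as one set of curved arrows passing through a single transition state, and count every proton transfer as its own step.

Step 1: The C–Br bond breaks with both electrons going to the bromide; Br⁻ leaves and a secondary carbocation remains.
Step 2: Carbocation rearrangement: a 1,2-hydride shift from the adjacent cyclohexyl carbon converts the initially-formed secondary cation into the more stable tertiary cation.
Step 3: Loss of a β-proton to a water (or ethanol) molecule of the solvent: the C–H bonding pair collapses toward the cationic carbon to form the C=C π bond, yielding the alkene.
Total: 3 elementary steps.

3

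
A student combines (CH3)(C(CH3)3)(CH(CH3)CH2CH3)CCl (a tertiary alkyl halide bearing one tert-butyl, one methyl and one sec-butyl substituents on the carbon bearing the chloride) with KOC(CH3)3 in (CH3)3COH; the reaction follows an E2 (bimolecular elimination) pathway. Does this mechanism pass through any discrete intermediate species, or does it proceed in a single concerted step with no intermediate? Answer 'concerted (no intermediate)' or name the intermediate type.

Concerted anti-periplanar elimination: (CH3)3CO⁻ abstracts a β-H while Cl⁻ leaves, and the C–H electrons become the new C=C π bond — all in a single transition state.
All bond changes occur in one transition state; no discrete intermediate is formed.

concerted (no intermediate)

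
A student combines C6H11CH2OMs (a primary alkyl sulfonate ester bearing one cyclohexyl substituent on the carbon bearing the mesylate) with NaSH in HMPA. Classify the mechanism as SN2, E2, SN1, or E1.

Conditions: a primary substrate with a strong nucleophile in the polar aprotic solvent HMPA.
These conditions are the textbook signature of the SN2 pathway.
An unhindered substrate with a strong nucleophile in a polar aprotic solvent favours one-step backside displacement.

SN2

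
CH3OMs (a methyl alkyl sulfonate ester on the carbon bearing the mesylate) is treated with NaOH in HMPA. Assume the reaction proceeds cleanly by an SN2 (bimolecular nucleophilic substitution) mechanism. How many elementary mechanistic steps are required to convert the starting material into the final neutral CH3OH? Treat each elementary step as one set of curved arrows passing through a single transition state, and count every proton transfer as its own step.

Step 1: The hydroxide nucleophile donates a lone pair from O to the α-carbon in a backside attack; simultaneously the C–O σ-bond breaks and both of its electrons leave with MsO⁻. One concerted step with inversion of configuration.
Total: 1 elementary step.

1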